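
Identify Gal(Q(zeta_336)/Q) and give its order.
|Gal(Q(zeta_336)/Q)| = phi(336) = 96; group ≅ (Z/336Z)^* ≅ Z/2Z × Z/2Z × Z/4Z × Z/6Z

The n-th cyclotomic polynomial Φ_336(x) is the minimal polynomial of zeta_336 over Q and has degree phi(336) = 96. So Q(zeta_336) is a degree-96 Galois extension with Galois group (Z/336Z)^*. By CRT, (Z/336Z)^* ≅ (Z/16Z)^* × (Z/3Z)^* × (Z/7Z)^*. Each prime-power unit group is (Z/16Z)^* ≅ Z/2Z × Z/4Z; (Z/3Z)^* ≅ Z/2Z; (Z/7Z)^* ≅ Z/6Z. Hence Gal(Q(zeta_336)/Q) ≅ Z/2Z × Z/2Z × Z/4Z × Z/6Z.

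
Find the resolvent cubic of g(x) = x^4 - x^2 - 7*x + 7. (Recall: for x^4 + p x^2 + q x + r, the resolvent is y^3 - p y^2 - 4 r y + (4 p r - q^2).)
h(y) = y^3 + y^2 - 28*y - 77

Identify coefficients: p = -1, q = -7, r = 7.
Plug into h(y) = y^3 - p y^2 - 4 r y + (4 p r - q^2):
  h(y) = y^3 - (-1) y^2 - 4*(7) y + (4*(-1)*(7) - (-7)^2)
       = y^3 + (1) y^2 + (-28) y + (-77).
Simplifying: h(y) = y^3 + y^2 - 28*y - 77.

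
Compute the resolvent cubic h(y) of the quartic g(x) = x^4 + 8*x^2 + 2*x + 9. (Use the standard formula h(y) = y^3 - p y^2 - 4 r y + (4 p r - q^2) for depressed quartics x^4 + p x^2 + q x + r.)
h(y) = y^3 - 8*y^2 - 36*y + 284

Identify coefficients: p = 8, q = 2, r = 9.
Plug into h(y) = y^3 - p y^2 - 4 r y + (4 p r - q^2):
  h(y) = y^3 - (8) y^2 - 4*(9) y + (4*(8)*(9) - (2)^2)
       = y^3 + (-8) y^2 + (-36) y + (284).
Simplifying: h(y) = y^3 - 8*y^2 - 36*y + 284.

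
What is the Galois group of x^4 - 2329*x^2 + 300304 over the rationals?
Gal(K/Q) = Z/2Z (cyclic of order 2)

f factors as (x^2 - 137)(x^2 - 2192), so the splitting field is K = Q(sqrt(137), sqrt(2192)). The squarefree part of 137 is 137 and the squarefree part of 2192 is also 137, so sqrt(137) and sqrt(2192) are both rational multiples of sqrt(137). Hence Q(sqrt(137)) = Q(sqrt(2192)) = Q(sqrt(137)), and the splitting field collapses to a single degree-2 extension with Galois group Z/2Z.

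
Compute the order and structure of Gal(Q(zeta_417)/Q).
|Gal(Q(zeta_417)/Q)| = phi(417) = 276; group ≅ (Z/417Z)^* ≅ Z/2Z × Z/138Z

The n-th cyclotomic polynomial Φ_417(x) is the minimal polynomial of zeta_417 over Q and has degree phi(417) = 276. So Q(zeta_417) is a degree-276 Galois extension with Galois group (Z/417Z)^*. By CRT, (Z/417Z)^* ≅ (Z/3Z)^* × (Z/139Z)^*. Each prime-power unit group is (Z/3Z)^* ≅ Z/2Z; (Z/139Z)^* ≅ Z/138Z. Hence Gal(Q(zeta_417)/Q) ≅ Z/2Z × Z/138Z.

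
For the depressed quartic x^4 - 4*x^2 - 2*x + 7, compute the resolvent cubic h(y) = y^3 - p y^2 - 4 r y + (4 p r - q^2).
h(y) = y^3 + 4*y^2 - 28*y - 116

Identify coefficients: p = -4, q = -2, r = 7.
Plug into h(y) = y^3 - p y^2 - 4 r y + (4 p r - q^2):
  h(y) = y^3 - (-4) y^2 - 4*(7) y + (4*(-4)*(7) - (-2)^2)
       = y^3 + (4) y^2 + (-28) y + (-116).
Simplifying: h(y) = y^3 + 4*y^2 - 28*y - 116.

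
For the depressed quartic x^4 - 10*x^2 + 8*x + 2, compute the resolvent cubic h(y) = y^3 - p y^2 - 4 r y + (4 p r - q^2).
h(y) = y^3 + 10*y^2 - 8*y - 144

Identify coefficients: p = -10, q = 8, r = 2.
Plug into h(y) = y^3 - p y^2 - 4 r y + (4 p r - q^2):
  h(y) = y^3 - (-10) y^2 - 4*(2) y + (4*(-10)*(2) - (8)^2)
       = y^3 + (10) y^2 + (-8) y + (-144).
Simplifying: h(y) = y^3 + 10*y^2 - 8*y - 144.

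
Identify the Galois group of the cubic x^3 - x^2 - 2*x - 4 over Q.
Gal(K/Q) = S_3 (symmetric group of order 6)

Compute the discriminant of x^3 + (-1)*x^2 + (-2)*x + (-4): Δ = -556. Since Δ is not a rational square, the Galois group is not contained in A_3; it must be the full S_3 (irreducibility of the cubic rules out anything smaller).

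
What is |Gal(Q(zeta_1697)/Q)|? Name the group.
|Gal(Q(zeta_1697)/Q)| = phi(1697) = 1696; group ≅ (Z/1697Z)^* ≅ Z/1696Z

The n-th cyclotomic polynomial Φ_1697(x) is the minimal polynomial of zeta_1697 over Q and has degree phi(1697) = 1696. So Q(zeta_1697) is a degree-1696 Galois extension with Galois group (Z/1697Z)^*. (Z/1697Z)^* is cyclic since 1697 is an odd prime power (or 4). Hence Gal(Q(zeta_1697)/Q) ≅ Z/1696Z.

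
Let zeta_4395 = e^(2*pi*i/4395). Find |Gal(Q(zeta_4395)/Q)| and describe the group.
|Gal(Q(zeta_4395)/Q)| = phi(4395) = 2336; group ≅ (Z/4395Z)^* ≅ Z/2Z × Z/4Z × Z/292Z

The n-th cyclotomic polynomial Φ_4395(x) is the minimal polynomial of zeta_4395 over Q and has degree phi(4395) = 2336. So Q(zeta_4395) is a degree-2336 Galois extension with Galois group (Z/4395Z)^*. By CRT, (Z/4395Z)^* ≅ (Z/3Z)^* × (Z/5Z)^* × (Z/293Z)^*. Each prime-power unit group is (Z/3Z)^* ≅ Z/2Z; (Z/5Z)^* ≅ Z/4Z; (Z/293Z)^* ≅ Z/292Z. Hence Gal(Q(zeta_4395)/Q) ≅ Z/2Z × Z/4Z × Z/292Z.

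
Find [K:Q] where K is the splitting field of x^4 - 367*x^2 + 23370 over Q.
[K:Q] = 4

f factors as (x^2 - 285)(x^2 - 82); the splitting field is K = Q(sqrt(285), sqrt(82)). Since 285, 82, and 23370 are all non-squares in Q, the three subfields Q(sqrt(285)), Q(sqrt(82)), Q(sqrt(23370)) are distinct degree-2 extensions, so [K:Q] = 4 (Klein four Galois group).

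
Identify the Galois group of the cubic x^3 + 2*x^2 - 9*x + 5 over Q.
Gal(K/Q) = S_3 (symmetric group of order 6)

Compute the discriminant of x^3 + (2)*x^2 + (-9)*x + (5): Δ = 785. Since Δ is not a rational square, the Galois group is not contained in A_3; it must be the full S_3 (irreducibility of the cubic rules out anything smaller).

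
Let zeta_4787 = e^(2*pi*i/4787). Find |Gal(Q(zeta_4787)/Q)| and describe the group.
|Gal(Q(zeta_4787)/Q)| = phi(4787) = 4786; group ≅ (Z/4787Z)^* ≅ Z/4786Z

The n-th cyclotomic polynomial Φ_4787(x) is the minimal polynomial of zeta_4787 over Q and has degree phi(4787) = 4786. So Q(zeta_4787) is a degree-4786 Galois extension with Galois group (Z/4787Z)^*. (Z/4787Z)^* is cyclic since 4787 is an odd prime power (or 4). Hence Gal(Q(zeta_4787)/Q) ≅ Z/4786Z.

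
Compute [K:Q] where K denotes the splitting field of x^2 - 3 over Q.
[K:Q] = 2

The discriminant of x^2 + (0)*x + (-3) is b^2 - 4c = 0 - (-12) = 12. Since 12 is not a perfect square in Q, the polynomial is irreducible over Q. Its two roots generate a degree-2 extension, so [K:Q] = 2.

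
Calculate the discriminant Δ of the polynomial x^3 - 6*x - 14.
Δ = -4428

For a depressed cubic x^3 + p x + q the discriminant is Δ = -4 p^3 - 27 q^2 = -4*(-6)^3 - 27*(-14)^2 = 864 - 5292 = -4428.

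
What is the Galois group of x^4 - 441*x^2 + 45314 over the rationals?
Gal(K/Q) = V_4 (Klein four-group, Z/2Z × Z/2Z)

f factors as (x^2 - 163)(x^2 - 278), so the splitting field is K = Q(sqrt(163), sqrt(278)). The elements 163, 278, 45314 are all non-squares in Q, so sqrt(163) and sqrt(278) generate independent quadratic extensions. Thus [K:Q] = 4 and Gal(K/Q) is generated by the two order-2 automorphisms sqrt(163) ↦ -sqrt(163) and sqrt(278) ↦ -sqrt(278), giving V_4.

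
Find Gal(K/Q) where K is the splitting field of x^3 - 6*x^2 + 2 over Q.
Gal(K/Q) = S_3 (symmetric group of order 6)

Compute the discriminant of x^3 + (-6)*x^2 + (0)*x + (2): Δ = 1620. Since Δ is not a rational square, the Galois group is not contained in A_3; it must be the full S_3 (irreducibility of the cubic rules out anything smaller).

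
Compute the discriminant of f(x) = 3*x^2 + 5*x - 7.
Δ = 109

For a quadratic a x^2 + b x + c the discriminant is Δ = b^2 - 4ac = (5)^2 - 4*(3)*(-7) = 25 - (-84) = 109.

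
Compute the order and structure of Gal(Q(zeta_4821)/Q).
|Gal(Q(zeta_4821)/Q)| = phi(4821) = 3212; group ≅ (Z/4821Z)^* ≅ Z/2Z × Z/1606Z

The n-th cyclotomic polynomial Φ_4821(x) is the minimal polynomial of zeta_4821 over Q and has degree phi(4821) = 3212. So Q(zeta_4821) is a degree-3212 Galois extension with Galois group (Z/4821Z)^*. By CRT, (Z/4821Z)^* ≅ (Z/3Z)^* × (Z/1607Z)^*. Each prime-power unit group is (Z/3Z)^* ≅ Z/2Z; (Z/1607Z)^* ≅ Z/1606Z. Hence Gal(Q(zeta_4821)/Q) ≅ Z/2Z × Z/1606Z.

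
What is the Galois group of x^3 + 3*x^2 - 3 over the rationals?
Gal(K/Q) = A_3 (cyclic of order 3)

Compute the discriminant of x^3 + (3)*x^2 + (0)*x + (-3): Δ = 81. Since Δ is a perfect square (Δ = 9^2), the Galois group is contained in A_3. Irreducibility forces the group to be transitive on three roots, so Gal = A_3.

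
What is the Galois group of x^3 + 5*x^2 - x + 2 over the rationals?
Gal(K/Q) = S_3 (symmetric group of order 6)

Compute the discriminant of x^3 + (5)*x^2 + (-1)*x + (2): Δ = -1259. Since Δ is not a rational square, the Galois group is not contained in A_3; it must be the full S_3 (irreducibility of the cubic rules out anything smaller).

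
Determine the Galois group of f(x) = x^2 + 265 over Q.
Gal(K/Q) = Z/2Z (cyclic of order 2)

x^2 + 265 is irreducible over Q since -265 is not a rational square. The splitting field Q(sqrt(-265)) has degree 2 over Q, and its unique nontrivial automorphism is sqrt(-265) ↦ -sqrt(-265). Hence Gal(Q(sqrt(-265))/Q) = Z/2Z.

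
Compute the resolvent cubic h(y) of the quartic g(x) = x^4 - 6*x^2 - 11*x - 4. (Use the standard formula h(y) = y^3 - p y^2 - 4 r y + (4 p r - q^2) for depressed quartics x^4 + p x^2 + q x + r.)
h(y) = y^3 + 6*y^2 + 16*y - 25

Identify coefficients: p = -6, q = -11, r = -4.
Plug into h(y) = y^3 - p y^2 - 4 r y + (4 p r - q^2):
  h(y) = y^3 - (-6) y^2 - 4*(-4) y + (4*(-6)*(-4) - (-11)^2)
       = y^3 + (6) y^2 + (16) y + (-25).
Simplifying: h(y) = y^3 + 6*y^2 + 16*y - 25.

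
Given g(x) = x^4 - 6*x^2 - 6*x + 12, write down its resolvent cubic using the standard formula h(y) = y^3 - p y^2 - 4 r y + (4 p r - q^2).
h(y) = y^3 + 6*y^2 - 48*y - 324

Identify coefficients: p = -6, q = -6, r = 12.
Plug into h(y) = y^3 - p y^2 - 4 r y + (4 p r - q^2):
  h(y) = y^3 - (-6) y^2 - 4*(12) y + (4*(-6)*(12) - (-6)^2)
       = y^3 + (6) y^2 + (-48) y + (-324).
Simplifying: h(y) = y^3 + 6*y^2 - 48*y - 324.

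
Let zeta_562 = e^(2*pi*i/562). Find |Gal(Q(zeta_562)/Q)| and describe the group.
|Gal(Q(zeta_562)/Q)| = phi(562) = 280; group ≅ (Z/562Z)^* ≅ Z/280Z

The n-th cyclotomic polynomial Φ_562(x) is the minimal polynomial of zeta_562 over Q and has degree phi(562) = 280. So Q(zeta_562) is a degree-280 Galois extension with Galois group (Z/562Z)^*. By CRT, (Z/562Z)^* ≅ (Z/2Z)^* × (Z/281Z)^*. Each prime-power unit group is (Z/2Z)^* ≅ trivial group (order 1); (Z/281Z)^* ≅ Z/280Z. Hence Gal(Q(zeta_562)/Q) ≅ Z/280Z.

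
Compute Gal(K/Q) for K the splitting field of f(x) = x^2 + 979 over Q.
Gal(K/Q) = Z/2Z (cyclic of order 2)

x^2 + 979 is irreducible over Q since -979 is not a rational square. The splitting field Q(sqrt(-979)) has degree 2 over Q, and its unique nontrivial automorphism is sqrt(-979) ↦ -sqrt(-979). Hence Gal(Q(sqrt(-979))/Q) = Z/2Z.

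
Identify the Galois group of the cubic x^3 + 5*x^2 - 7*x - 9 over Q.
Gal(K/Q) = S_3 (symmetric group of order 6)

Compute the discriminant of x^3 + (5)*x^2 + (-7)*x + (-9): Δ = 10580. Since Δ is not a rational square, the Galois group is not contained in A_3; it must be the full S_3 (irreducibility of the cubic rules out anything smaller).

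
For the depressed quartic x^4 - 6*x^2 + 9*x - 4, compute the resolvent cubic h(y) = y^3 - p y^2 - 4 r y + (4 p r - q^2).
h(y) = y^3 + 6*y^2 + 16*y + 15

Identify coefficients: p = -6, q = 9, r = -4.
Plug into h(y) = y^3 - p y^2 - 4 r y + (4 p r - q^2):
  h(y) = y^3 - (-6) y^2 - 4*(-4) y + (4*(-6)*(-4) - (9)^2)
       = y^3 + (6) y^2 + (16) y + (15).
Simplifying: h(y) = y^3 + 6*y^2 + 16*y + 15.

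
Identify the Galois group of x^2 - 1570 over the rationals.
Gal(K/Q) = Z/2Z (cyclic of order 2)

x^2 - 1570 is irreducible over Q since 1570 is not a rational square. The splitting field Q(sqrt(1570)) has degree 2 over Q, and its unique nontrivial automorphism is sqrt(1570) ↦ -sqrt(1570). Hence Gal(Q(sqrt(1570))/Q) = Z/2Z.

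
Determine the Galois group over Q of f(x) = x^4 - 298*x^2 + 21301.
Gal(K/Q) = V_4 (Klein four-group, Z/2Z × Z/2Z)

f factors as (x^2 - 119)(x^2 - 179), so the splitting field is K = Q(sqrt(119), sqrt(179)). The elements 119, 179, 21301 are all non-squares in Q, so sqrt(119) and sqrt(179) generate independent quadratic extensions. Thus [K:Q] = 4 and Gal(K/Q) is generated by the two order-2 automorphisms sqrt(119) ↦ -sqrt(119) and sqrt(179) ↦ -sqrt(179), giving V_4.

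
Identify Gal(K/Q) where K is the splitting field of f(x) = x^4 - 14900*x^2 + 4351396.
Gal(K/Q) = Z/2Z (cyclic of order 2)

f factors as (x^2 - 298)(x^2 - 14602), so the splitting field is K = Q(sqrt(298), sqrt(14602)). The squarefree part of 298 is 298 and the squarefree part of 14602 is also 298, so sqrt(298) and sqrt(14602) are both rational multiples of sqrt(298). Hence Q(sqrt(298)) = Q(sqrt(14602)) = Q(sqrt(298)), and the splitting field collapses to a single degree-2 extension with Galois group Z/2Z.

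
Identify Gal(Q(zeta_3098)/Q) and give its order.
|Gal(Q(zeta_3098)/Q)| = phi(3098) = 1548; group ≅ (Z/3098Z)^* ≅ Z/1548Z

The n-th cyclotomic polynomial Φ_3098(x) is the minimal polynomial of zeta_3098 over Q and has degree phi(3098) = 1548. So Q(zeta_3098) is a degree-1548 Galois extension with Galois group (Z/3098Z)^*. By CRT, (Z/3098Z)^* ≅ (Z/2Z)^* × (Z/1549Z)^*. Each prime-power unit group is (Z/2Z)^* ≅ trivial group (order 1); (Z/1549Z)^* ≅ Z/1548Z. Hence Gal(Q(zeta_3098)/Q) ≅ Z/1548Z.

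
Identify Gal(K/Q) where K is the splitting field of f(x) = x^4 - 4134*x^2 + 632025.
Gal(K/Q) = Z/2Z (cyclic of order 2)

f factors as (x^2 - 3975)(x^2 - 159), so the splitting field is K = Q(sqrt(3975), sqrt(159)). The squarefree part of 3975 is 159 and the squarefree part of 159 is also 159, so sqrt(3975) and sqrt(159) are both rational multiples of sqrt(159). Hence Q(sqrt(3975)) = Q(sqrt(159)) = Q(sqrt(159)), and the splitting field collapses to a single degree-2 extension with Galois group Z/2Z.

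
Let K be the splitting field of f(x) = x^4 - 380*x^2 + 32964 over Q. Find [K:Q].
[K:Q] = 4

f factors as (x^2 - 134)(x^2 - 246); the splitting field is K = Q(sqrt(134), sqrt(246)). Since 134, 246, and 32964 are all non-squares in Q, the three subfields Q(sqrt(134)), Q(sqrt(246)), Q(sqrt(32964)) are distinct degree-2 extensions, so [K:Q] = 4 (Klein four Galois group).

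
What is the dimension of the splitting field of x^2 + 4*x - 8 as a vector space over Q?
[K:Q] = 2

The discriminant of x^2 + (4)*x + (-8) is b^2 - 4c = 16 - (-32) = 48. Since 48 is not a perfect square in Q, the polynomial is irreducible over Q. Its two roots generate a degree-2 extension, so [K:Q] = 2.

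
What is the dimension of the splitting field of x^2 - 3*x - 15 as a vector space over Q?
[K:Q] = 2

The discriminant of x^2 + (-3)*x + (-15) is b^2 - 4c = 9 - (-60) = 69. Since 69 is not a perfect square in Q, the polynomial is irreducible over Q. Its two roots generate a degree-2 extension, so [K:Q] = 2.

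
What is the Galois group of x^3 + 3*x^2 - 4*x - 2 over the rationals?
Gal(K/Q) = S_3 (symmetric group of order 6)

Compute the discriminant of x^3 + (3)*x^2 + (-4)*x + (-2): Δ = 940. Since Δ is not a rational square, the Galois group is not contained in A_3; it must be the full S_3 (irreducibility of the cubic rules out anything smaller).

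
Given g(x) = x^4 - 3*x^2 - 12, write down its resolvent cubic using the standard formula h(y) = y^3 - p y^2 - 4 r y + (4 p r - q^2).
h(y) = y^3 + 3*y^2 + 48*y + 144

Identify coefficients: p = -3, q = 0, r = -12.
Plug into h(y) = y^3 - p y^2 - 4 r y + (4 p r - q^2):
  h(y) = y^3 - (-3) y^2 - 4*(-12) y + (4*(-3)*(-12) - (0)^2)
       = y^3 + (3) y^2 + (48) y + (144).
Simplifying: h(y) = y^3 + 3*y^2 + 48*y + 144.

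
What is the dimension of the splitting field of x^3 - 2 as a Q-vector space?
[K:Q] = 6

x^3 - 2 has one real root r = 2^(1/3) and two complex roots r*zeta_3, r*zeta_3^2 where zeta_3 = e^(2*pi*i/3). The splitting field is Q(r, zeta_3). [Q(r):Q] = 3 and [Q(zeta_3):Q] = 2 with gcd = 1, so [Q(r, zeta_3):Q] = 3 * 2 = 6.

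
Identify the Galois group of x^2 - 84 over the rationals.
Gal(K/Q) = Z/2Z (cyclic of order 2)

x^2 - 84 is irreducible over Q since 84 is not a rational square. The splitting field Q(sqrt(84)) has degree 2 over Q, and its unique nontrivial automorphism is sqrt(84) ↦ -sqrt(84). Hence Gal(Q(sqrt(84))/Q) = Z/2Z.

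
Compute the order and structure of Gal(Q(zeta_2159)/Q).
|Gal(Q(zeta_2159)/Q)| = phi(2159) = 2016; group ≅ (Z/2159Z)^* ≅ Z/16Z × Z/126Z

The n-th cyclotomic polynomial Φ_2159(x) is the minimal polynomial of zeta_2159 over Q and has degree phi(2159) = 2016. So Q(zeta_2159) is a degree-2016 Galois extension with Galois group (Z/2159Z)^*. By CRT, (Z/2159Z)^* ≅ (Z/17Z)^* × (Z/127Z)^*. Each prime-power unit group is (Z/17Z)^* ≅ Z/16Z; (Z/127Z)^* ≅ Z/126Z. Hence Gal(Q(zeta_2159)/Q) ≅ Z/16Z × Z/126Z.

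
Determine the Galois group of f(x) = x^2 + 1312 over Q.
Gal(K/Q) = Z/2Z (cyclic of order 2)

x^2 + 1312 is irreducible over Q since -1312 is not a rational square. The splitting field Q(sqrt(-1312)) has degree 2 over Q, and its unique nontrivial automorphism is sqrt(-1312) ↦ -sqrt(-1312). Hence Gal(Q(sqrt(-1312))/Q) = Z/2Z.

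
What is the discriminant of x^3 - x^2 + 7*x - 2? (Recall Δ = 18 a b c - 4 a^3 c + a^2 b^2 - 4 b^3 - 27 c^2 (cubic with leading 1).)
Δ = -1187

For x^3 + a x^2 + b x + c the discriminant is Δ = 18 a b c - 4 a^3 c + a^2 b^2 - 4 b^3 - 27 c^2.
Plug a = -1, b = 7, c = -2:
  18*(-1)*(7)*(-2) - 4*(-1)^3*(-2) + (-1)^2*(7)^2 - 4*(7)^3 - 27*(-2)^2
  = 252 + (-8) + 49 + (-1372) + (-108)
  = -1187.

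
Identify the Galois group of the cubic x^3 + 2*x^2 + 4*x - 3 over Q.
Gal(K/Q) = S_3 (symmetric group of order 6)

Compute the discriminant of x^3 + (2)*x^2 + (4)*x + (-3): Δ = -771. Since Δ is not a rational square, the Galois group is not contained in A_3; it must be the full S_3 (irreducibility of the cubic rules out anything smaller).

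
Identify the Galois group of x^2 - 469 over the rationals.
Gal(K/Q) = Z/2Z (cyclic of order 2)

x^2 - 469 is irreducible over Q since 469 is not a rational square. The splitting field Q(sqrt(469)) has degree 2 over Q, and its unique nontrivial automorphism is sqrt(469) ↦ -sqrt(469). Hence Gal(Q(sqrt(469))/Q) = Z/2Z.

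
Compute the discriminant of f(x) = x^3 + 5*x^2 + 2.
Δ = -1108

For x^3 + a x^2 + b x + c the discriminant is Δ = 18 a b c - 4 a^3 c + a^2 b^2 - 4 b^3 - 27 c^2.
Plug a = 5, b = 0, c = 2:
  18*(5)*(0)*(2) - 4*(5)^3*(2) + (5)^2*(0)^2 - 4*(0)^3 - 27*(2)^2
  = 0 + (-1000) + 0 + (0) + (-108)
  = -1108.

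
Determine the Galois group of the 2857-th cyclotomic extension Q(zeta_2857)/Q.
|Gal(Q(zeta_2857)/Q)| = phi(2857) = 2856; group ≅ (Z/2857Z)^* ≅ Z/2856Z

The n-th cyclotomic polynomial Φ_2857(x) is the minimal polynomial of zeta_2857 over Q and has degree phi(2857) = 2856. So Q(zeta_2857) is a degree-2856 Galois extension with Galois group (Z/2857Z)^*. (Z/2857Z)^* is cyclic since 2857 is an odd prime power (or 4). Hence Gal(Q(zeta_2857)/Q) ≅ Z/2856Z.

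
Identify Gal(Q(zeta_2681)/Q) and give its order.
|Gal(Q(zeta_2681)/Q)| = phi(2681) = 2292; group ≅ (Z/2681Z)^* ≅ Z/6Z × Z/382Z

The n-th cyclotomic polynomial Φ_2681(x) is the minimal polynomial of zeta_2681 over Q and has degree phi(2681) = 2292. So Q(zeta_2681) is a degree-2292 Galois extension with Galois group (Z/2681Z)^*. By CRT, (Z/2681Z)^* ≅ (Z/7Z)^* × (Z/383Z)^*. Each prime-power unit group is (Z/7Z)^* ≅ Z/6Z; (Z/383Z)^* ≅ Z/382Z. Hence Gal(Q(zeta_2681)/Q) ≅ Z/6Z × Z/382Z.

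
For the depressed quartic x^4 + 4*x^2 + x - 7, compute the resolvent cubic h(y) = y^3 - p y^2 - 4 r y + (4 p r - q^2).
h(y) = y^3 - 4*y^2 + 28*y - 113

Identify coefficients: p = 4, q = 1, r = -7.
Plug into h(y) = y^3 - p y^2 - 4 r y + (4 p r - q^2):
  h(y) = y^3 - (4) y^2 - 4*(-7) y + (4*(4)*(-7) - (1)^2)
       = y^3 + (-4) y^2 + (28) y + (-113).
Simplifying: h(y) = y^3 - 4*y^2 + 28*y - 113.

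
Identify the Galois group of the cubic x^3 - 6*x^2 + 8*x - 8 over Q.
Gal(K/Q) = S_3 (symmetric group of order 6)

Compute the discriminant of x^3 + (-6)*x^2 + (8)*x + (-8): Δ = -1472. Since Δ is not a rational square, the Galois group is not contained in A_3; it must be the full S_3 (irreducibility of the cubic rules out anything smaller).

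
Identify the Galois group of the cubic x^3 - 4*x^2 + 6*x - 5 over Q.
Gal(K/Q) = S_3 (symmetric group of order 6)

Compute the discriminant of x^3 + (-4)*x^2 + (6)*x + (-5): Δ = -83. Since Δ is not a rational square, the Galois group is not contained in A_3; it must be the full S_3 (irreducibility of the cubic rules out anything smaller).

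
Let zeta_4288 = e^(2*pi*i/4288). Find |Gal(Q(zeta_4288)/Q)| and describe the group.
|Gal(Q(zeta_4288)/Q)| = phi(4288) = 2112; group ≅ (Z/4288Z)^* ≅ Z/2Z × Z/16Z × Z/66Z

The n-th cyclotomic polynomial Φ_4288(x) is the minimal polynomial of zeta_4288 over Q and has degree phi(4288) = 2112. So Q(zeta_4288) is a degree-2112 Galois extension with Galois group (Z/4288Z)^*. By CRT, (Z/4288Z)^* ≅ (Z/64Z)^* × (Z/67Z)^*. Each prime-power unit group is (Z/64Z)^* ≅ Z/2Z × Z/16Z; (Z/67Z)^* ≅ Z/66Z. Hence Gal(Q(zeta_4288)/Q) ≅ Z/2Z × Z/16Z × Z/66Z.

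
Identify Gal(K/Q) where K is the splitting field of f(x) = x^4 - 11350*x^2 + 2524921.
Gal(K/Q) = Z/2Z (cyclic of order 2)

f factors as (x^2 - 227)(x^2 - 11123), so the splitting field is K = Q(sqrt(227), sqrt(11123)). The squarefree part of 227 is 227 and the squarefree part of 11123 is also 227, so sqrt(227) and sqrt(11123) are both rational multiples of sqrt(227). Hence Q(sqrt(227)) = Q(sqrt(11123)) = Q(sqrt(227)), and the splitting field collapses to a single degree-2 extension with Galois group Z/2Z.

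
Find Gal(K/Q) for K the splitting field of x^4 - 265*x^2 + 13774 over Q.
Gal(K/Q) = V_4 (Klein four-group, Z/2Z × Z/2Z)

f factors as (x^2 - 194)(x^2 - 71), so the splitting field is K = Q(sqrt(194), sqrt(71)). The elements 194, 71, 13774 are all non-squares in Q, so sqrt(194) and sqrt(71) generate independent quadratic extensions. Thus [K:Q] = 4 and Gal(K/Q) is generated by the two order-2 automorphisms sqrt(194) ↦ -sqrt(194) and sqrt(71) ↦ -sqrt(71), giving V_4.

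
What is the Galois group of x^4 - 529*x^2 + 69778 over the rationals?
Gal(K/Q) = V_4 (Klein four-group, Z/2Z × Z/2Z)

f factors as (x^2 - 251)(x^2 - 278), so the splitting field is K = Q(sqrt(251), sqrt(278)). The elements 251, 278, 69778 are all non-squares in Q, so sqrt(251) and sqrt(278) generate independent quadratic extensions. Thus [K:Q] = 4 and Gal(K/Q) is generated by the two order-2 automorphisms sqrt(251) ↦ -sqrt(251) and sqrt(278) ↦ -sqrt(278), giving V_4.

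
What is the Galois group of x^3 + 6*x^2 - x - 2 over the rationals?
Gal(K/Q) = S_3 (symmetric group of order 6)

Compute the discriminant of x^3 + (6)*x^2 + (-1)*x + (-2): Δ = 1876. Since Δ is not a rational square, the Galois group is not contained in A_3; it must be the full S_3 (irreducibility of the cubic rules out anything smaller).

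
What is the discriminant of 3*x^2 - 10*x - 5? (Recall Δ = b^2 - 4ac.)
Δ = 160

For a quadratic a x^2 + b x + c the discriminant is Δ = b^2 - 4ac = (-10)^2 - 4*(3)*(-5) = 100 - (-60) = 160.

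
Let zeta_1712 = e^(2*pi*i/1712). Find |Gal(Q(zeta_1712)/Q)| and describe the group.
|Gal(Q(zeta_1712)/Q)| = phi(1712) = 848; group ≅ (Z/1712Z)^* ≅ Z/2Z × Z/4Z × Z/106Z

The n-th cyclotomic polynomial Φ_1712(x) is the minimal polynomial of zeta_1712 over Q and has degree phi(1712) = 848. So Q(zeta_1712) is a degree-848 Galois extension with Galois group (Z/1712Z)^*. By CRT, (Z/1712Z)^* ≅ (Z/16Z)^* × (Z/107Z)^*. Each prime-power unit group is (Z/16Z)^* ≅ Z/2Z × Z/4Z; (Z/107Z)^* ≅ Z/106Z. Hence Gal(Q(zeta_1712)/Q) ≅ Z/2Z × Z/4Z × Z/106Z.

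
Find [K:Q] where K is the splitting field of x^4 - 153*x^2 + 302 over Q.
[K:Q] = 4

f factors as (x^2 - 151)(x^2 - 2); the splitting field is K = Q(sqrt(151), sqrt(2)). Since 151, 2, and 302 are all non-squares in Q, the three subfields Q(sqrt(151)), Q(sqrt(2)), Q(sqrt(302)) are distinct degree-2 extensions, so [K:Q] = 4 (Klein four Galois group).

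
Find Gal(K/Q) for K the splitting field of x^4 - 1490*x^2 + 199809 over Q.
Gal(K/Q) = Z/2Z (cyclic of order 2)

f factors as (x^2 - 1341)(x^2 - 149), so the splitting field is K = Q(sqrt(1341), sqrt(149)). The squarefree part of 1341 is 149 and the squarefree part of 149 is also 149, so sqrt(1341) and sqrt(149) are both rational multiples of sqrt(149). Hence Q(sqrt(1341)) = Q(sqrt(149)) = Q(sqrt(149)), and the splitting field collapses to a single degree-2 extension with Galois group Z/2Z.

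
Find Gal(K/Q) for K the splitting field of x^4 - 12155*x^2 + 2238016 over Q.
Gal(K/Q) = Z/2Z (cyclic of order 2)

f factors as (x^2 - 11968)(x^2 - 187), so the splitting field is K = Q(sqrt(11968), sqrt(187)). The squarefree part of 11968 is 187 and the squarefree part of 187 is also 187, so sqrt(11968) and sqrt(187) are both rational multiples of sqrt(187). Hence Q(sqrt(11968)) = Q(sqrt(187)) = Q(sqrt(187)), and the splitting field collapses to a single degree-2 extension with Galois group Z/2Z.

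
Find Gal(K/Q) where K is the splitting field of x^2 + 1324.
Gal(K/Q) = Z/2Z (cyclic of order 2)

x^2 + 1324 is irreducible over Q since -1324 is not a rational square. The splitting field Q(sqrt(-1324)) has degree 2 over Q, and its unique nontrivial automorphism is sqrt(-1324) ↦ -sqrt(-1324). Hence Gal(Q(sqrt(-1324))/Q) = Z/2Z.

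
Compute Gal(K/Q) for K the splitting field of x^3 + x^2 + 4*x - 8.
Gal(K/Q) = S_3 (symmetric group of order 6)

Compute the discriminant of x^3 + (1)*x^2 + (4)*x + (-8): Δ = -2512. Since Δ is not a rational square, the Galois group is not contained in A_3; it must be the full S_3 (irreducibility of the cubic rules out anything smaller).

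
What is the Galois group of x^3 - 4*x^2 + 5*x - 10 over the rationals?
Gal(K/Q) = S_3 (symmetric group of order 6)

Compute the discriminant of x^3 + (-4)*x^2 + (5)*x + (-10): Δ = -1760. Since Δ is not a rational square, the Galois group is not contained in A_3; it must be the full S_3 (irreducibility of the cubic rules out anything smaller).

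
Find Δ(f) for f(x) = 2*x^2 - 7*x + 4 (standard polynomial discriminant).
Δ = 17

For a quadratic a x^2 + b x + c the discriminant is Δ = b^2 - 4ac = (-7)^2 - 4*(2)*(4) = 49 - (32) = 17.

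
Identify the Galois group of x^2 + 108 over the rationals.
Gal(K/Q) = Z/2Z (cyclic of order 2)

x^2 + 108 is irreducible over Q since -108 is not a rational square. The splitting field Q(sqrt(-108)) has degree 2 over Q, and its unique nontrivial automorphism is sqrt(-108) ↦ -sqrt(-108). Hence Gal(Q(sqrt(-108))/Q) = Z/2Z.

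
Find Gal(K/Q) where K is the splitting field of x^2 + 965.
Gal(K/Q) = Z/2Z (cyclic of order 2)

x^2 + 965 is irreducible over Q since -965 is not a rational square. The splitting field Q(sqrt(-965)) has degree 2 over Q, and its unique nontrivial automorphism is sqrt(-965) ↦ -sqrt(-965). Hence Gal(Q(sqrt(-965))/Q) = Z/2Z.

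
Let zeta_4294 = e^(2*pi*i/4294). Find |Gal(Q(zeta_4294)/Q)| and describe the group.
|Gal(Q(zeta_4294)/Q)| = phi(4294) = 2016; group ≅ (Z/4294Z)^* ≅ Z/18Z × Z/112Z

The n-th cyclotomic polynomial Φ_4294(x) is the minimal polynomial of zeta_4294 over Q and has degree phi(4294) = 2016. So Q(zeta_4294) is a degree-2016 Galois extension with Galois group (Z/4294Z)^*. By CRT, (Z/4294Z)^* ≅ (Z/2Z)^* × (Z/19Z)^* × (Z/113Z)^*. Each prime-power unit group is (Z/2Z)^* ≅ trivial group (order 1); (Z/19Z)^* ≅ Z/18Z; (Z/113Z)^* ≅ Z/112Z. Hence Gal(Q(zeta_4294)/Q) ≅ Z/18Z × Z/112Z.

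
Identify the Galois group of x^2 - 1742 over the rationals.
Gal(K/Q) = Z/2Z (cyclic of order 2)

x^2 - 1742 is irreducible over Q since 1742 is not a rational square. The splitting field Q(sqrt(1742)) has degree 2 over Q, and its unique nontrivial automorphism is sqrt(1742) ↦ -sqrt(1742). Hence Gal(Q(sqrt(1742))/Q) = Z/2Z.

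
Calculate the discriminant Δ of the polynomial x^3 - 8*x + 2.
Δ = 1940

For a depressed cubic x^3 + p x + q the discriminant is Δ = -4 p^3 - 27 q^2 = -4*(-8)^3 - 27*(2)^2 = 2048 - 108 = 1940.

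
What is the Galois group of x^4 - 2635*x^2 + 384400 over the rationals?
Gal(K/Q) = Z/2Z (cyclic of order 2)

f factors as (x^2 - 155)(x^2 - 2480), so the splitting field is K = Q(sqrt(155), sqrt(2480)). The squarefree part of 155 is 155 and the squarefree part of 2480 is also 155, so sqrt(155) and sqrt(2480) are both rational multiples of sqrt(155). Hence Q(sqrt(155)) = Q(sqrt(2480)) = Q(sqrt(155)), and the splitting field collapses to a single degree-2 extension with Galois group Z/2Z.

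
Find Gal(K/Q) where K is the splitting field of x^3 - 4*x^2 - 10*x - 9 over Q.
Gal(K/Q) = S_3 (symmetric group of order 6)

Compute the discriminant of x^3 + (-4)*x^2 + (-10)*x + (-9): Δ = -5371. Since Δ is not a rational square, the Galois group is not contained in A_3; it must be the full S_3 (irreducibility of the cubic rules out anything smaller).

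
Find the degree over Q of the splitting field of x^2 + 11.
[K:Q] = 2

The discriminant of x^2 + (0)*x + (11) is b^2 - 4c = 0 - (44) = -44. Since -44 is not a perfect square in Q, the polynomial is irreducible over Q. Its two roots generate a degree-2 extension, so [K:Q] = 2.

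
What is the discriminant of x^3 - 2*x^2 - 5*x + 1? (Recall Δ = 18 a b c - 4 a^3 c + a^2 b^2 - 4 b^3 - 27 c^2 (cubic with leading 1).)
Δ = 785

For x^3 + a x^2 + b x + c the discriminant is Δ = 18 a b c - 4 a^3 c + a^2 b^2 - 4 b^3 - 27 c^2.
Plug a = -2, b = -5, c = 1:
  18*(-2)*(-5)*(1) - 4*(-2)^3*(1) + (-2)^2*(-5)^2 - 4*(-5)^3 - 27*(1)^2
  = 180 + (32) + 100 + (500) + (-27)
  = 785.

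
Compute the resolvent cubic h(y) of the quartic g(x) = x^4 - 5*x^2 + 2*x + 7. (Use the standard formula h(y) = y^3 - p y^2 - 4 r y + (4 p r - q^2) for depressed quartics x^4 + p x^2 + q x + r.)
h(y) = y^3 + 5*y^2 - 28*y - 144

Identify coefficients: p = -5, q = 2, r = 7.
Plug into h(y) = y^3 - p y^2 - 4 r y + (4 p r - q^2):
  h(y) = y^3 - (-5) y^2 - 4*(7) y + (4*(-5)*(7) - (2)^2)
       = y^3 + (5) y^2 + (-28) y + (-144).
Simplifying: h(y) = y^3 + 5*y^2 - 28*y - 144.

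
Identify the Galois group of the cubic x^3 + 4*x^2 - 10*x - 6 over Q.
Gal(K/Q) = S_3 (symmetric group of order 6)

Compute the discriminant of x^3 + (4)*x^2 + (-10)*x + (-6): Δ = 10484. Since Δ is not a rational square, the Galois group is not contained in A_3; it must be the full S_3 (irreducibility of the cubic rules out anything smaller).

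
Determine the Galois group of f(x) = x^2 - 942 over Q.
Gal(K/Q) = Z/2Z (cyclic of order 2)

x^2 - 942 is irreducible over Q since 942 is not a rational square. The splitting field Q(sqrt(942)) has degree 2 over Q, and its unique nontrivial automorphism is sqrt(942) ↦ -sqrt(942). Hence Gal(Q(sqrt(942))/Q) = Z/2Z.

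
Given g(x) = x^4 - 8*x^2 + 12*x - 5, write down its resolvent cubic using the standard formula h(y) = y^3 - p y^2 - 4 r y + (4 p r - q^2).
h(y) = y^3 + 8*y^2 + 20*y + 16

Identify coefficients: p = -8, q = 12, r = -5.
Plug into h(y) = y^3 - p y^2 - 4 r y + (4 p r - q^2):
  h(y) = y^3 - (-8) y^2 - 4*(-5) y + (4*(-8)*(-5) - (12)^2)
       = y^3 + (8) y^2 + (20) y + (16).
Simplifying: h(y) = y^3 + 8*y^2 + 20*y + 16.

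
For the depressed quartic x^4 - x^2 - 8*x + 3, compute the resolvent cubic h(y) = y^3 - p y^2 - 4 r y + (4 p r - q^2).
h(y) = y^3 + y^2 - 12*y - 76

Identify coefficients: p = -1, q = -8, r = 3.
Plug into h(y) = y^3 - p y^2 - 4 r y + (4 p r - q^2):
  h(y) = y^3 - (-1) y^2 - 4*(3) y + (4*(-1)*(3) - (-8)^2)
       = y^3 + (1) y^2 + (-12) y + (-76).
Simplifying: h(y) = y^3 + y^2 - 12*y - 76.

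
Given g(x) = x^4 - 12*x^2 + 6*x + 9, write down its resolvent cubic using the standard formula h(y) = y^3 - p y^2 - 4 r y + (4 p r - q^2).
h(y) = y^3 + 12*y^2 - 36*y - 468

Identify coefficients: p = -12, q = 6, r = 9.
Plug into h(y) = y^3 - p y^2 - 4 r y + (4 p r - q^2):
  h(y) = y^3 - (-12) y^2 - 4*(9) y + (4*(-12)*(9) - (6)^2)
       = y^3 + (12) y^2 + (-36) y + (-468).
Simplifying: h(y) = y^3 + 12*y^2 - 36*y - 468.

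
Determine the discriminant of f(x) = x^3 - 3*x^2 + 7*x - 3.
Δ = -364

For x^3 + a x^2 + b x + c the discriminant is Δ = 18 a b c - 4 a^3 c + a^2 b^2 - 4 b^3 - 27 c^2.
Plug a = -3, b = 7, c = -3:
  18*(-3)*(7)*(-3) - 4*(-3)^3*(-3) + (-3)^2*(7)^2 - 4*(7)^3 - 27*(-3)^2
  = 1134 + (-324) + 441 + (-1372) + (-243)
  = -364.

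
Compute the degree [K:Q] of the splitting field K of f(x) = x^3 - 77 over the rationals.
[K:Q] = 6

x^3 - 77 has one real root r = 77^(1/3) and two complex roots r*zeta_3, r*zeta_3^2 where zeta_3 = e^(2*pi*i/3). The splitting field is Q(r, zeta_3). [Q(r):Q] = 3 and [Q(zeta_3):Q] = 2 with gcd = 1, so [Q(r, zeta_3):Q] = 3 * 2 = 6.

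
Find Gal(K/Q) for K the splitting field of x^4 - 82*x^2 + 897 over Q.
Gal(K/Q) = V_4 (Klein four-group, Z/2Z × Z/2Z)

f factors as (x^2 - 69)(x^2 - 13), so the splitting field is K = Q(sqrt(69), sqrt(13)). The elements 69, 13, 897 are all non-squares in Q, so sqrt(69) and sqrt(13) generate independent quadratic extensions. Thus [K:Q] = 4 and Gal(K/Q) is generated by the two order-2 automorphisms sqrt(69) ↦ -sqrt(69) and sqrt(13) ↦ -sqrt(13), giving V_4.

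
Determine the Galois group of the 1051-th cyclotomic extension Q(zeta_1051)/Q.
|Gal(Q(zeta_1051)/Q)| = phi(1051) = 1050; group ≅ (Z/1051Z)^* ≅ Z/1050Z

The n-th cyclotomic polynomial Φ_1051(x) is the minimal polynomial of zeta_1051 over Q and has degree phi(1051) = 1050. So Q(zeta_1051) is a degree-1050 Galois extension with Galois group (Z/1051Z)^*. (Z/1051Z)^* is cyclic since 1051 is an odd prime power (or 4). Hence Gal(Q(zeta_1051)/Q) ≅ Z/1050Z.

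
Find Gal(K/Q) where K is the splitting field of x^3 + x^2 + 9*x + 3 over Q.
Gal(K/Q) = S_3 (symmetric group of order 6)

Compute the discriminant of x^3 + (1)*x^2 + (9)*x + (3): Δ = -2604. Since Δ is not a rational square, the Galois group is not contained in A_3; it must be the full S_3 (irreducibility of the cubic rules out anything smaller).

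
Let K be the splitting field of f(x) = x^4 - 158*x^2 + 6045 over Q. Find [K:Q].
[K:Q] = 4

f factors as (x^2 - 65)(x^2 - 93); the splitting field is K = Q(sqrt(65), sqrt(93)). Since 65, 93, and 6045 are all non-squares in Q, the three subfields Q(sqrt(65)), Q(sqrt(93)), Q(sqrt(6045)) are distinct degree-2 extensions, so [K:Q] = 4 (Klein four Galois group).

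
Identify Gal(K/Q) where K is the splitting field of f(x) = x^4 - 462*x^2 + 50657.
Gal(K/Q) = V_4 (Klein four-group, Z/2Z × Z/2Z)

f factors as (x^2 - 283)(x^2 - 179), so the splitting field is K = Q(sqrt(283), sqrt(179)). The elements 283, 179, 50657 are all non-squares in Q, so sqrt(283) and sqrt(179) generate independent quadratic extensions. Thus [K:Q] = 4 and Gal(K/Q) is generated by the two order-2 automorphisms sqrt(283) ↦ -sqrt(283) and sqrt(179) ↦ -sqrt(179), giving V_4.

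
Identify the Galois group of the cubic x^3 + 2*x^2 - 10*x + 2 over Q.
Gal(K/Q) = S_3 (symmetric group of order 6)

Compute the discriminant of x^3 + (2)*x^2 + (-10)*x + (2): Δ = 3508. Since Δ is not a rational square, the Galois group is not contained in A_3; it must be the full S_3 (irreducibility of the cubic rules out anything smaller).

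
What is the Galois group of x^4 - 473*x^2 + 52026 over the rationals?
Gal(K/Q) = V_4 (Klein four-group, Z/2Z × Z/2Z)

f factors as (x^2 - 299)(x^2 - 174), so the splitting field is K = Q(sqrt(299), sqrt(174)). The elements 299, 174, 52026 are all non-squares in Q, so sqrt(299) and sqrt(174) generate independent quadratic extensions. Thus [K:Q] = 4 and Gal(K/Q) is generated by the two order-2 automorphisms sqrt(299) ↦ -sqrt(299) and sqrt(174) ↦ -sqrt(174), giving V_4.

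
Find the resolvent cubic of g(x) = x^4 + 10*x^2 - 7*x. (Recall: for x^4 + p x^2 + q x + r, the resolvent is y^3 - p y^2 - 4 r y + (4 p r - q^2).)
h(y) = y^3 - 10*y^2 - 49

Identify coefficients: p = 10, q = -7, r = 0.
Plug into h(y) = y^3 - p y^2 - 4 r y + (4 p r - q^2):
  h(y) = y^3 - (10) y^2 - 4*(0) y + (4*(10)*(0) - (-7)^2)
       = y^3 + (-10) y^2 + (0) y + (-49).
Simplifying: h(y) = y^3 - 10*y^2 - 49.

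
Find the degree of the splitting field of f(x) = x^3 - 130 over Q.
[K:Q] = 6

x^3 - 130 has one real root r = 130^(1/3) and two complex roots r*zeta_3, r*zeta_3^2 where zeta_3 = e^(2*pi*i/3). The splitting field is Q(r, zeta_3). [Q(r):Q] = 3 and [Q(zeta_3):Q] = 2 with gcd = 1, so [Q(r, zeta_3):Q] = 3 * 2 = 6.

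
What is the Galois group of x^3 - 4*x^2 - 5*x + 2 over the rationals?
Gal(K/Q) = S_3 (symmetric group of order 6)

Compute the discriminant of x^3 + (-4)*x^2 + (-5)*x + (2): Δ = 2024. Since Δ is not a rational square, the Galois group is not contained in A_3; it must be the full S_3 (irreducibility of the cubic rules out anything smaller).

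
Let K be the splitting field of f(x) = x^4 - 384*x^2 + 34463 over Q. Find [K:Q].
[K:Q] = 4

f factors as (x^2 - 143)(x^2 - 241); the splitting field is K = Q(sqrt(143), sqrt(241)). Since 143, 241, and 34463 are all non-squares in Q, the three subfields Q(sqrt(143)), Q(sqrt(241)), Q(sqrt(34463)) are distinct degree-2 extensions, so [K:Q] = 4 (Klein four Galois group).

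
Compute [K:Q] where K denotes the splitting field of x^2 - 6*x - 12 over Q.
[K:Q] = 2

The discriminant of x^2 + (-6)*x + (-12) is b^2 - 4c = 36 - (-48) = 84. Since 84 is not a perfect square in Q, the polynomial is irreducible over Q. Its two roots generate a degree-2 extension, so [K:Q] = 2.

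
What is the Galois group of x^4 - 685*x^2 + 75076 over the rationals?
Gal(K/Q) = Z/2Z (cyclic of order 2)

f factors as (x^2 - 548)(x^2 - 137), so the splitting field is K = Q(sqrt(548), sqrt(137)). The squarefree part of 548 is 137 and the squarefree part of 137 is also 137, so sqrt(548) and sqrt(137) are both rational multiples of sqrt(137). Hence Q(sqrt(548)) = Q(sqrt(137)) = Q(sqrt(137)), and the splitting field collapses to a single degree-2 extension with Galois group Z/2Z.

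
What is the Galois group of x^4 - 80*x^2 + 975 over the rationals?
Gal(K/Q) = V_4 (Klein four-group, Z/2Z × Z/2Z)

f factors as (x^2 - 65)(x^2 - 15), so the splitting field is K = Q(sqrt(65), sqrt(15)). The elements 65, 15, 975 are all non-squares in Q, so sqrt(65) and sqrt(15) generate independent quadratic extensions. Thus [K:Q] = 4 and Gal(K/Q) is generated by the two order-2 automorphisms sqrt(65) ↦ -sqrt(65) and sqrt(15) ↦ -sqrt(15), giving V_4.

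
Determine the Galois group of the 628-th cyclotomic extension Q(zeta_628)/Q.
|Gal(Q(zeta_628)/Q)| = phi(628) = 312; group ≅ (Z/628Z)^* ≅ Z/2Z × Z/156Z

The n-th cyclotomic polynomial Φ_628(x) is the minimal polynomial of zeta_628 over Q and has degree phi(628) = 312. So Q(zeta_628) is a degree-312 Galois extension with Galois group (Z/628Z)^*. By CRT, (Z/628Z)^* ≅ (Z/4Z)^* × (Z/157Z)^*. Each prime-power unit group is (Z/4Z)^* ≅ Z/2Z; (Z/157Z)^* ≅ Z/156Z. Hence Gal(Q(zeta_628)/Q) ≅ Z/2Z × Z/156Z.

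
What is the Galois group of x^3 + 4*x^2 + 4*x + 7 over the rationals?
Gal(K/Q) = S_3 (symmetric group of order 6)

Compute the discriminant of x^3 + (4)*x^2 + (4)*x + (7): Δ = -1099. Since Δ is not a rational square, the Galois group is not contained in A_3; it must be the full S_3 (irreducibility of the cubic rules out anything smaller).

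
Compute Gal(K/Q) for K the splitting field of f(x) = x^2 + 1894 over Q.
Gal(K/Q) = Z/2Z (cyclic of order 2)

x^2 + 1894 is irreducible over Q since -1894 is not a rational square. The splitting field Q(sqrt(-1894)) has degree 2 over Q, and its unique nontrivial automorphism is sqrt(-1894) ↦ -sqrt(-1894). Hence Gal(Q(sqrt(-1894))/Q) = Z/2Z.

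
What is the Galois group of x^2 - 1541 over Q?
Gal(K/Q) = Z/2Z (cyclic of order 2)

x^2 - 1541 is irreducible over Q since 1541 is not a rational square. The splitting field Q(sqrt(1541)) has degree 2 over Q, and its unique nontrivial automorphism is sqrt(1541) ↦ -sqrt(1541). Hence Gal(Q(sqrt(1541))/Q) = Z/2Z.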